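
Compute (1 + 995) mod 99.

6

995 mod 99 = 5 (since 10·99 = 990).
(1 + 5) mod 99 = 6.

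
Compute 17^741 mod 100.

17

Successive squares of 17 mod 100: 17^1≡17, 17^2≡89, 17^4≡21, 17^8≡41, 17^16≡81, 17^32≡61, 17^64≡21, 17^128≡41, 17^256≡81, 17^512≡61.
Since 741 = 1 + 4 + 32 + 64 + 128 + 512 in binary, 17^741 ≡ 17·21·61·21·41·61 ≡ 17 (mod 100).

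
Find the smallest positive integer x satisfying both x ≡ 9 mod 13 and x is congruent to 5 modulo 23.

74

Since 23·4 ≡ 1 (mod 13), take x = 5 + 23·((9−5)·4 mod 13) = 5 + 23·3 = 74.
Check: 74 mod 13 = 9, 74 mod 23 = 5.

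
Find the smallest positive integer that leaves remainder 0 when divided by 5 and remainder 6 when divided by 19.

25

x ≡ 0 (mod 5) gives x ∈ {0, 5, 10, 15, 20, 25}.
The first of these with x mod 19 = 6 is 25.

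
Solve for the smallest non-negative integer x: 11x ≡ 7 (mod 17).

13

The inverse of 11 mod 17 is 14 (since 11·14 = 154 ≡ 1).
Multiplying both sides by 14: x ≡ 14·7 = 98 ≡ 13 (mod 17).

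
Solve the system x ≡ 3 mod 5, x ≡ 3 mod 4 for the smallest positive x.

Since 4·4 ≡ 1 (mod 5), take x = 3 + 4·((3−3)·4 mod 5) = 3 + 4·0 = 3.
Check: 3 mod 5 = 3, 3 mod 4 = 3.

3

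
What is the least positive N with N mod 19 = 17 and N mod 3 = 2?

17

x ≡ 2 (mod 3) gives x ∈ {2, 5, 8, 11, 14, 17}.
The first of these with x mod 19 = 17 is 17.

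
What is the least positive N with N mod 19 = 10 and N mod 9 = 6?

x ≡ 6 (mod 9) gives x ∈ {6, 15, 24, 33, 42, 51, 60, 69, …}.
The first of these with x mod 19 = 10 is 105.

105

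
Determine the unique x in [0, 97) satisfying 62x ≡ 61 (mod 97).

62⁻¹ ≡ 36 (mod 97) because 62·36 = 2232 = 23·97 + 1.
So x ≡ 36·61 = 2196 ≡ 62 (mod 97).

62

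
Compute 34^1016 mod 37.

12

Square-and-reduce mod 37: 34^1≡34, 34^2≡9, 34^4≡7, 34^8≡12, 34^16≡33, 34^32≡16, 34^64≡34, 34^128≡9, 34^256≡7, 34^512≡12.
1016 = 8 + 16 + 32 + 64 + 128 + 256 + 512, so 34^1016 ≡ 12·33·16·34·9·7·12 ≡ 12 (mod 37).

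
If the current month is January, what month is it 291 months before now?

October

291 − 24·12 = 3, so 291 ≡ 3 (mod 12).
January − 3 months → October.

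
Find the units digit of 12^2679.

Powers of 2 mod 10 repeat with period 4: 2, 4, 8, 6.
2679 mod 4 = 3, so the last digit matches 2^3 = 8.

8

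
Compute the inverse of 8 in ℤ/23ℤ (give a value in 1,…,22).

3

8·3 = 24 = 1·23 + 1, so 8⁻¹ ≡ 3 (mod 23).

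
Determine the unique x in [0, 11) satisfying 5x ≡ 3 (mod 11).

5⁻¹ ≡ 9 (mod 11) because 5·9 = 45 = 4·11 + 1.
So x ≡ 9·3 = 27 ≡ 5 (mod 11).

5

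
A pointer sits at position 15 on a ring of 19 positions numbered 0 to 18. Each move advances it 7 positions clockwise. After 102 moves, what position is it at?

102·7 = 714.
714 mod 19 = 11 (since 37·19 = 703).
(15 + 11) mod 19 = 7.

7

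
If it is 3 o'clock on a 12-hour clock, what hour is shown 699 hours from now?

6

699 = 58·12 + 3, so 699 mod 12 = 3.
3 + 3 → 6 on a 12-hour dial.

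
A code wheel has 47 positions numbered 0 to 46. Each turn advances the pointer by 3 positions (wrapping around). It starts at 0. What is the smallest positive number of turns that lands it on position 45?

3⁻¹ ≡ 16 (mod 47) because 3·16 = 48 = 1·47 + 1.
So x ≡ 16·45 = 720 ≡ 15 (mod 47).

15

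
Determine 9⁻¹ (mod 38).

9·17 = 153 = 4·38 + 1, so 9⁻¹ ≡ 17 (mod 38).

17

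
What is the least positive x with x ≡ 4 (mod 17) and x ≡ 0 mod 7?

21

x ≡ 0 (mod 7) gives x ∈ {0, 7, 14, 21}.
The first of these with x mod 17 = 4 is 21.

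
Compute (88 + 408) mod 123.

4

408 = 3·123 + 39, so 408 mod 123 = 39.
(88 + 39) mod 123 = 4.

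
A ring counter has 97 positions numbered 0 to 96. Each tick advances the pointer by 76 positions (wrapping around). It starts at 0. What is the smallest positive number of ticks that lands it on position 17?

50

The inverse of 76 mod 97 is 60 (since 76·60 = 4560 ≡ 1).
Multiplying both sides by 60: x ≡ 60·17 = 1020 ≡ 50 (mod 97).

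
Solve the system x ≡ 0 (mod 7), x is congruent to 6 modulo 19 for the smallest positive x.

63

x ≡ 0 (mod 7) gives x ∈ {0, 7, 14, 21, 28, 35, 42, 49, …}.
The first of these with x mod 19 = 6 is 63.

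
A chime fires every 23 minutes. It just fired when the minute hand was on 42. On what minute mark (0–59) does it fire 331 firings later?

35

331·23 = 7613.
7613 − 126·60 = 53, so 7613 ≡ 53 (mod 60).
(42 + 53) mod 60 = 35.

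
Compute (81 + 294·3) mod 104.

294·3 = 882.
882 mod 104 = 50 (since 8·104 = 832).
(81 + 50) mod 104 = 27.

27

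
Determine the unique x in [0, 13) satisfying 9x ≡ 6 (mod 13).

The inverse of 9 mod 13 is 3 (since 9·3 = 27 ≡ 1).
So x ≡ 3·6 = 18 ≡ 5 (mod 13).
Check: 9·5 = 45 = 3·13 + 6.

5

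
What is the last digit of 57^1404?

1

Last digits of 7^n: 7, 9, 3, 1 (period 4).
1404 leaves remainder 0 on division by 4, so 57^1404 ends in 1.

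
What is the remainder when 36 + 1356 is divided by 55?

1356 = 24·55 + 36, so 1356 mod 55 = 36.
(36 + 36) mod 55 = 17.

17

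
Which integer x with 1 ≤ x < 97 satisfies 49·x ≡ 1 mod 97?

2

97 = 1·49 + 48
49 = 1·48 + 1
48 = 48·1 + 0
Back-substituting gives 49·2 ≡ 1 (mod 97).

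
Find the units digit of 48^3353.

Powers of 8 mod 10 repeat with period 4: 8, 4, 2, 6.
3353 leaves remainder 1 on division by 4, so 48^3353 ends in 8.

8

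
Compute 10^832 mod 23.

Successive squares of 10 mod 23: 10^1≡10, 10^2≡8, 10^4≡18, 10^8≡2, 10^16≡4, 10^32≡16, 10^64≡3, 10^128≡9, 10^256≡12, 10^512≡6.
Since 832 = 64 + 256 + 512 in binary, 10^832 ≡ 3·12·6 ≡ 9 (mod 23).

9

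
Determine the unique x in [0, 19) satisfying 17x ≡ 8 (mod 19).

15

17⁻¹ ≡ 9 (mod 19) because 17·9 = 153 = 8·19 + 1.
Multiplying both sides by 9: x ≡ 9·8 = 72 ≡ 15 (mod 19).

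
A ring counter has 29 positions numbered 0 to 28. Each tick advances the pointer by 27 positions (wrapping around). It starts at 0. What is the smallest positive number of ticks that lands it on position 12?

27⁻¹ ≡ 14 (mod 29) because 27·14 = 378 = 13·29 + 1.
Multiplying both sides by 14: x ≡ 14·12 = 168 ≡ 23 (mod 29).

23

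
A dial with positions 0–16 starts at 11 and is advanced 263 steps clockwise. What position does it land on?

263 = 15·17 + 8, so 263 mod 17 = 8.
(11 + 8) mod 17 = 2.

2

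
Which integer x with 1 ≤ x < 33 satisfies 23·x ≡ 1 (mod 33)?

23·23 = 529 = 16·33 + 1, so 23⁻¹ ≡ 23 (mod 33).

23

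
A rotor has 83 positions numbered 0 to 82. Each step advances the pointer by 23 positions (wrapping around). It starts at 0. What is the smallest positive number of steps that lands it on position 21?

23⁻¹ ≡ 65 (mod 83) because 23·65 = 1495 = 18·83 + 1.
Multiplying both sides by 65: x ≡ 65·21 = 1365 ≡ 37 (mod 83).

37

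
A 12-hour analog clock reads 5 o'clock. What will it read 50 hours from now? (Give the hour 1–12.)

Dividing 50 by 12 gives quotient 4 and remainder 2.
5 + 2 → 7 on a 12-hour dial.

7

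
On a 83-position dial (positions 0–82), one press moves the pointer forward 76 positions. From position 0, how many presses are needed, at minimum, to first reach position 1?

76·71 = 5396 = 65·83 + 1, so 76⁻¹ ≡ 71 (mod 83).

71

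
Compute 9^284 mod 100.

Square-and-reduce mod 100: 9^1≡9, 9^2≡81, 9^4≡61, 9^8≡21, 9^16≡41, 9^32≡81, 9^64≡61, 9^128≡21, 9^256≡41.
284 = 4 + 8 + 16 + 256, so 9^284 ≡ 61·21·41·41 ≡ 61 (mod 100).

61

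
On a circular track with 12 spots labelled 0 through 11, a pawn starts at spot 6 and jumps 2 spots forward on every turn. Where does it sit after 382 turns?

382·2 = 764.
Dividing 764 by 12 gives quotient 63 and remainder 8.
(6 + 8) mod 12 = 2.

2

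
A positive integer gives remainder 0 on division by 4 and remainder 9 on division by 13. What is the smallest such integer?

48

x ≡ 0 (mod 4) gives x ∈ {0, 4, 8, 12, 16, 20, 24, 28, …}.
The first of these with x mod 13 = 9 is 48.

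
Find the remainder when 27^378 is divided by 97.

By repeated squaring mod 97: 27^1≡27, 27^2≡50, 27^4≡75, 27^8≡96, 27^16≡1, 27^32≡1, 27^64≡1, 27^128≡1, 27^256≡1.
378 = 2 + 8 + 16 + 32 + 64 + 256, so 27^378 ≡ 50·96·1·1·1·1 ≡ 47 (mod 97).

47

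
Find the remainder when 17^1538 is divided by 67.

Successive squares of 17 mod 67: 17^1≡17, 17^2≡21, 17^4≡39, 17^8≡47, 17^16≡65, 17^32≡4, 17^64≡16, 17^128≡55, 17^256≡10, 17^512≡33, 17^1024≡17.
Since 1538 = 2 + 512 + 1024 in binary, 17^1538 ≡ 21·33·17 ≡ 56 (mod 67).

56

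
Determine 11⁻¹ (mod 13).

6

11·6 = 66 = 5·13 + 1, so 11⁻¹ ≡ 6 (mod 13).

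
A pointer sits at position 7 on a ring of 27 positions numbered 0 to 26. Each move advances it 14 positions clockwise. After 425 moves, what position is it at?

17

425·14 = 5950.
5950 mod 27 = 10 (since 220·27 = 5940).
(7 + 10) mod 27 = 17.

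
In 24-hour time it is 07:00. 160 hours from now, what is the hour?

23

Dividing 160 by 24 gives quotient 6 and remainder 16.
(7 + 16) mod 24 = 23.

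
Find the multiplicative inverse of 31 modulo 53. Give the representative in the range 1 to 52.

12

31·12 = 372 = 7·53 + 1, so 31⁻¹ ≡ 12 (mod 53).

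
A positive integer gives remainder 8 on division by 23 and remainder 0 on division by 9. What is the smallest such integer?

x ≡ 0 (mod 9) gives x ∈ {0, 9, 18, 27, 36, 45, 54}.
The first of these with x mod 23 = 8 is 54.

54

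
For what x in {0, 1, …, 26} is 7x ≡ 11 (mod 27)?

17

7⁻¹ ≡ 4 (mod 27) because 7·4 = 28 = 1·27 + 1.
Multiplying both sides by 4: x ≡ 4·11 = 44 ≡ 17 (mod 27).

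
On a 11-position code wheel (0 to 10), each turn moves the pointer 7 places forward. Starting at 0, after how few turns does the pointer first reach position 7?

The inverse of 7 mod 11 is 8 (since 7·8 = 56 ≡ 1).
So x ≡ 8·7 = 56 ≡ 1 (mod 11).

1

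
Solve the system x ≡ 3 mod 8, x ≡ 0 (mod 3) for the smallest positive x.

3

x ≡ 0 (mod 3) gives x ∈ {0, 3}.
The first of these with x mod 8 = 3 is 3.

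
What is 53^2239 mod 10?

The units digit of 53^n cycles with period 4: 3, 9, 7, 1, …
2239 leaves remainder 3 on division by 4, so 53^2239 ends in 7.

7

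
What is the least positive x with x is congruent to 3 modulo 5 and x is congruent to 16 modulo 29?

x ≡ 3 (mod 5) gives x ∈ {3, 8, 13, 18, 23, 28, 33, 38, …}.
The first of these with x mod 29 = 16 is 103.

103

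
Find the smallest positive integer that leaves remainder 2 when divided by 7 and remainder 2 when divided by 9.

2

x ≡ 2 (mod 7) gives x ∈ {2}.
The first of these with x mod 9 = 2 is 2.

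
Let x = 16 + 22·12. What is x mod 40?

0

22·12 = 264.
264 = 6·40 + 24, so 264 mod 40 = 24.
(16 + 24) mod 40 = 0.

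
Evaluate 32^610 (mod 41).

Successive squares of 32 mod 41: 32^1≡32, 32^2≡40, 32^4≡1, 32^8≡1, 32^16≡1, 32^32≡1, 32^64≡1, 32^128≡1, 32^256≡1, 32^512≡1.
Since 610 = 2 + 32 + 64 + 512 in binary, 32^610 ≡ 40·1·1·1 ≡ 40 (mod 41).

40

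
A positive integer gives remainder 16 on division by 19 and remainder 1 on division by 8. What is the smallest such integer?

73

x ≡ 1 (mod 8) gives x ∈ {1, 9, 17, 25, 33, 41, 49, 57, …}.
The first of these with x mod 19 = 16 is 73.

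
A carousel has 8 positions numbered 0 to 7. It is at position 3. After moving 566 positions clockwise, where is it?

566 = 70·8 + 6, so 566 mod 8 = 6.
(3 + 6) mod 8 = 1.

1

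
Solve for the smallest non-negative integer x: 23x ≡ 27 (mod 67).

23⁻¹ ≡ 35 (mod 67) because 23·35 = 805 = 12·67 + 1.
So x ≡ 35·27 = 945 ≡ 7 (mod 67).

7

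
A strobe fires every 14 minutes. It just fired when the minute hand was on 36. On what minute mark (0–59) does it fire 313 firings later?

38

313·14 = 4382.
4382 − 73·60 = 2, so 4382 ≡ 2 (mod 60).
(36 + 2) mod 60 = 38.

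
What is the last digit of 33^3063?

Last digits of 3^n: 3, 9, 7, 1 (period 4).
3063 leaves remainder 3 on division by 4, so 33^3063 ends in 7.

7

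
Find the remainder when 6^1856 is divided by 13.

3

Successive squares of 6 mod 13: 6^1≡6, 6^2≡10, 6^4≡9, 6^8≡3, 6^16≡9, 6^32≡3, 6^64≡9, 6^128≡3, 6^256≡9, 6^512≡3, 6^1024≡9.
Since 1856 = 64 + 256 + 512 + 1024 in binary, 6^1856 ≡ 9·9·3·9 ≡ 3 (mod 13).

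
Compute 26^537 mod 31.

30

By repeated squaring mod 31: 26^1≡26, 26^2≡25, 26^4≡5, 26^8≡25, 26^16≡5, 26^32≡25, 26^64≡5, 26^128≡25, 26^256≡5, 26^512≡25.
537 = 1 + 8 + 16 + 512, so 26^537 ≡ 26·25·5·25 ≡ 30 (mod 31).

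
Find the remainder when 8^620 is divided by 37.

Square-and-reduce mod 37: 8^1≡8, 8^2≡27, 8^4≡26, 8^8≡10, 8^16≡26, 8^32≡10, 8^64≡26, 8^128≡10, 8^256≡26, 8^512≡10.
Since 620 = 4 + 8 + 32 + 64 + 512 in binary, 8^620 ≡ 26·10·10·26·10 ≡ 10 (mod 37).

10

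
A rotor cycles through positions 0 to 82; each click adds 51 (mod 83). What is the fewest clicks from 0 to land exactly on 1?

70

83 = 1·51 + 32
51 = 1·32 + 19
32 = 1·19 + 13
19 = 1·13 + 6
13 = 2·6 + 1
6 = 6·1 + 0
Back-substituting gives 51·70 ≡ 1 (mod 83).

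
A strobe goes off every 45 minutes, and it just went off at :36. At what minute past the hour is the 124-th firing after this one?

124·45 = 5580.
5580 = 93·60 + 0, so 5580 mod 60 = 0.
(36 + 0) mod 60 = 36.

36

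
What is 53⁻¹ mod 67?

67 = 1·53 + 14
53 = 3·14 + 11
14 = 1·11 + 3
11 = 3·3 + 2
3 = 1·2 + 1
2 = 2·1 + 0
Back-substituting gives 53·43 ≡ 1 (mod 67).

43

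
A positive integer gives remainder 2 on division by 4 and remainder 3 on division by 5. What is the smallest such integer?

x ≡ 2 (mod 4) gives x ∈ {2, 6, 10, 14, 18}.
The first of these with x mod 5 = 3 is 18.

18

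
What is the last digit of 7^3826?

Last digits of 7^n: 7, 9, 3, 1 (period 4).
3826 mod 4 = 2, so the last digit matches 7^2 = 9.

9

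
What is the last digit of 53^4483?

7

Last digits of 3^n: 3, 9, 7, 1 (period 4).
4483 mod 4 = 3, so the last digit matches 3^3 = 7.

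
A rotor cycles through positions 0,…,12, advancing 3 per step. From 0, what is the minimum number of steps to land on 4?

The inverse of 3 mod 13 is 9 (since 3·9 = 27 ≡ 1).
Multiplying both sides by 9: x ≡ 9·4 = 36 ≡ 10 (mod 13).

10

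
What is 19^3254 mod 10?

The units digit of 19^n cycles with period 2: 9, 1, …
3254 mod 2 = 0, so the last digit matches 9^2 = 1.

1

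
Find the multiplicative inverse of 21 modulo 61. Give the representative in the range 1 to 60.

61 = 2·21 + 19
21 = 1·19 + 2
19 = 9·2 + 1
2 = 2·1 + 0
Back-substituting gives 21·32 ≡ 1 (mod 61).

32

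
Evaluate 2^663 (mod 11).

8

Square-and-reduce mod 11: 2^1≡2, 2^2≡4, 2^4≡5, 2^8≡3, 2^16≡9, 2^32≡4, 2^64≡5, 2^128≡3, 2^256≡9, 2^512≡4.
663 = 1 + 2 + 4 + 16 + 128 + 512, so 2^663 ≡ 2·4·5·9·3·4 ≡ 8 (mod 11).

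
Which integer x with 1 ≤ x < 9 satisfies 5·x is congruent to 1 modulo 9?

2

5·2 = 10 = 1·9 + 1, so 5⁻¹ ≡ 2 (mod 9).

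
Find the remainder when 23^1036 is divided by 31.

By repeated squaring mod 31: 23^1≡23, 23^2≡2, 23^4≡4, 23^8≡16, 23^16≡8, 23^32≡2, 23^64≡4, 23^128≡16, 23^256≡8, 23^512≡2, 23^1024≡4.
1036 = 4 + 8 + 1024, so 23^1036 ≡ 4·16·4 ≡ 8 (mod 31).

8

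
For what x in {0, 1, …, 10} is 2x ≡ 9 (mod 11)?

2⁻¹ ≡ 6 (mod 11) because 2·6 = 12 = 1·11 + 1.
Multiplying both sides by 6: x ≡ 6·9 = 54 ≡ 10 (mod 11).
Check: 2·10 = 20 = 1·11 + 9.

10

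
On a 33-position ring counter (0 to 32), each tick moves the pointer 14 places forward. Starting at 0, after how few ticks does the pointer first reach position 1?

The inverse of 14 mod 33 is 26 (since 14·26 = 364 ≡ 1).
So x ≡ 26·1 = 26 ≡ 26 (mod 33).
Check: 14·26 = 364 = 11·33 + 1.

26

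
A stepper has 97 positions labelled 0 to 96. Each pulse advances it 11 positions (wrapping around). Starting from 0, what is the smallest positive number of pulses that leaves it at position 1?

11·53 = 583 = 6·97 + 1, so 11⁻¹ ≡ 53 (mod 97).

53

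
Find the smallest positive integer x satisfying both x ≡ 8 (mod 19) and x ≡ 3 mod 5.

Since 5·4 ≡ 1 (mod 19), take x = 3 + 5·((8−3)·4 mod 19) = 3 + 5·1 = 8.
Check: 8 mod 19 = 8, 8 mod 5 = 3.

8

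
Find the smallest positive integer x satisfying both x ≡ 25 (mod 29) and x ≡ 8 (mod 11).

228

Since 11·8 ≡ 1 (mod 29), take x = 8 + 11·((25−8)·8 mod 29) = 8 + 11·20 = 228.
Check: 228 mod 29 = 25, 228 mod 11 = 8.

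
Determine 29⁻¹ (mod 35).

35 = 1·29 + 6
29 = 4·6 + 5
6 = 1·5 + 1
5 = 5·1 + 0
Back-substituting gives 29·29 ≡ 1 (mod 35).

29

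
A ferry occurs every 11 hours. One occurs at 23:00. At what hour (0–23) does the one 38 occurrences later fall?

38·11 = 418.
418 = 17·24 + 10, so 418 mod 24 = 10.
(23 + 10) mod 24 = 9.

9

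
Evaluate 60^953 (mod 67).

6

Successive squares of 60 mod 67: 60^1≡60, 60^2≡49, 60^4≡56, 60^8≡54, 60^16≡35, 60^32≡19, 60^64≡26, 60^128≡6, 60^256≡36, 60^512≡23.
Since 953 = 1 + 8 + 16 + 32 + 128 + 256 + 512 in binary, 60^953 ≡ 60·54·35·19·6·36·23 ≡ 6 (mod 67).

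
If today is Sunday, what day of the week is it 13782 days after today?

Saturday

Dividing 13782 by 7 gives quotient 1968 and remainder 6.
Sunday + 6 days → Saturday.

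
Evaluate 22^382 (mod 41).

8

By repeated squaring mod 41: 22^1≡22, 22^2≡33, 22^4≡23, 22^8≡37, 22^16≡16, 22^32≡10, 22^64≡18, 22^128≡37, 22^256≡16.
382 = 2 + 4 + 8 + 16 + 32 + 64 + 256, so 22^382 ≡ 33·23·37·16·10·18·16 ≡ 8 (mod 41).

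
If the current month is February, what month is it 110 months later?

April

Dividing 110 by 12 gives quotient 9 and remainder 2.
February + 2 months → April.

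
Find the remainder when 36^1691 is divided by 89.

40

Successive squares of 36 mod 89: 36^1≡36, 36^2≡50, 36^4≡8, 36^8≡64, 36^16≡2, 36^32≡4, 36^64≡16, 36^128≡78, 36^256≡32, 36^512≡45, 36^1024≡67.
Since 1691 = 1 + 2 + 8 + 16 + 128 + 512 + 1024 in binary, 36^1691 ≡ 36·50·64·2·78·45·67 ≡ 40 (mod 89).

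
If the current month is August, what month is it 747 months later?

Dividing 747 by 12 gives quotient 62 and remainder 3.
August + 3 months → November.

November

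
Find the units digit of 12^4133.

Powers of 2 mod 10 repeat with period 4: 2, 4, 8, 6.
4133 leaves remainder 1 on division by 4, so 12^4133 ends in 2.

2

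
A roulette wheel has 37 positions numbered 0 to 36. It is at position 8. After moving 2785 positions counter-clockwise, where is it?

35

Dividing 2785 by 37 gives quotient 75 and remainder 10.
(8 − 10) mod 37 = 35.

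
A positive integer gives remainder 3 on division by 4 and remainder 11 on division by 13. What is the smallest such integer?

11

x ≡ 3 (mod 4) gives x ∈ {3, 7, 11}.
The first of these with x mod 13 = 11 is 11.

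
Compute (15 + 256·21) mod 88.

256·21 = 5376.
5376 mod 88 = 8 (since 61·88 = 5368).
(15 + 8) mod 88 = 23.

23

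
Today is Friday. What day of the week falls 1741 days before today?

1741 mod 7 = 5 (since 248·7 = 1736).
Friday − 5 days → Sunday.

Sunday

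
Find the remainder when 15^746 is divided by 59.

Successive squares of 15 mod 59: 15^1≡15, 15^2≡48, 15^4≡3, 15^8≡9, 15^16≡22, 15^32≡12, 15^64≡26, 15^128≡27, 15^256≡21, 15^512≡28.
746 = 2 + 8 + 32 + 64 + 128 + 512, so 15^746 ≡ 48·9·12·26·27·28 ≡ 46 (mod 59).

46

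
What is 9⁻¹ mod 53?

9·6 = 54 = 1·53 + 1, so 9⁻¹ ≡ 6 (mod 53).

6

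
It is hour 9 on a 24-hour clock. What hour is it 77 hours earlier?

4

77 − 3·24 = 5, so 77 ≡ 5 (mod 24).
(9 − 5) mod 24 = 4.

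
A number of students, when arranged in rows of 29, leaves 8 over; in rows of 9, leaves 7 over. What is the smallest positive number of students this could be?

Since 9·13 ≡ 1 (mod 29), take x = 7 + 9·((8−7)·13 mod 29) = 7 + 9·13 = 124.
Check: 124 mod 29 = 8, 124 mod 9 = 7.

124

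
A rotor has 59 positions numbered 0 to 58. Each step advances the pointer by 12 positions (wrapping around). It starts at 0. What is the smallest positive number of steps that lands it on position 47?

58

12⁻¹ ≡ 5 (mod 59) because 12·5 = 60 = 1·59 + 1.
Multiplying both sides by 5: x ≡ 5·47 = 235 ≡ 58 (mod 59).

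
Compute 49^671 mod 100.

Square-and-reduce mod 100: 49^1≡49, 49^2≡1, 49^4≡1, 49^8≡1, 49^16≡1, 49^32≡1, 49^64≡1, 49^128≡1, 49^256≡1, 49^512≡1.
Since 671 = 1 + 2 + 4 + 8 + 16 + 128 + 512 in binary, 49^671 ≡ 49·1·1·1·1·1·1 ≡ 49 (mod 100).

49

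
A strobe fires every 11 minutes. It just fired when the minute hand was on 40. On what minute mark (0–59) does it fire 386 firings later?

386·11 = 4246.
4246 mod 60 = 46 (since 70·60 = 4200).
(40 + 46) mod 60 = 26.

26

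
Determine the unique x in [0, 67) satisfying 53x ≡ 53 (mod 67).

1

The inverse of 53 mod 67 is 43 (since 53·43 = 2279 ≡ 1).
So x ≡ 43·53 = 2279 ≡ 1 (mod 67).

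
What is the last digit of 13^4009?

Powers of 3 mod 10 repeat with period 4: 3, 9, 7, 1.
4009 leaves remainder 1 on division by 4, so 13^4009 ends in 3.

3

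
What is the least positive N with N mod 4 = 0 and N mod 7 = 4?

4

x ≡ 0 (mod 4) gives x ∈ {0, 4}.
The first of these with x mod 7 = 4 is 4.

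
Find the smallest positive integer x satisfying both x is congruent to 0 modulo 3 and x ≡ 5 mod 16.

Since 16·1 ≡ 1 (mod 3), take x = 5 + 16·((0−5)·1 mod 3) = 5 + 16·1 = 21.
Check: 21 mod 3 = 0, 21 mod 16 = 5.

21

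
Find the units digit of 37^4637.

7

Powers of 7 mod 10 repeat with period 4: 7, 9, 3, 1.
4637 mod 4 = 1, so the last digit matches 7^1 = 7.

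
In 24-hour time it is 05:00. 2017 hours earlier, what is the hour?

4

2017 mod 24 = 1 (since 84·24 = 2016).
(5 − 1) mod 24 = 4.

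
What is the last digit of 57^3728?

The units digit of 57^n cycles with period 4: 7, 9, 3, 1, …
3728 leaves remainder 0 on division by 4, so 57^3728 ends in 1.

1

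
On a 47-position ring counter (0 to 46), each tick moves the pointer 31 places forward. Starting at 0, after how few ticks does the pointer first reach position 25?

19

31⁻¹ ≡ 44 (mod 47) because 31·44 = 1364 = 29·47 + 1.
So x ≡ 44·25 = 1100 ≡ 19 (mod 47).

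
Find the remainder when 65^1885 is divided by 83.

23

By repeated squaring mod 83: 65^1≡65, 65^2≡75, 65^4≡64, 65^8≡29, 65^16≡11, 65^32≡38, 65^64≡33, 65^128≡10, 65^256≡17, 65^512≡40, 65^1024≡23.
Since 1885 = 1 + 4 + 8 + 16 + 64 + 256 + 512 + 1024 in binary, 65^1885 ≡ 65·64·29·11·33·17·40·23 ≡ 23 (mod 83).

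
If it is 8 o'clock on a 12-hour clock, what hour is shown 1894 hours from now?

1894 − 157·12 = 10, so 1894 ≡ 10 (mod 12).
8 + 10 → 6 on a 12-hour dial.

6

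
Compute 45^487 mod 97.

34

By repeated squaring mod 97: 45^1≡45, 45^2≡85, 45^4≡47, 45^8≡75, 45^16≡96, 45^32≡1, 45^64≡1, 45^128≡1, 45^256≡1.
Since 487 = 1 + 2 + 4 + 32 + 64 + 128 + 256 in binary, 45^487 ≡ 45·85·47·1·1·1·1 ≡ 34 (mod 97).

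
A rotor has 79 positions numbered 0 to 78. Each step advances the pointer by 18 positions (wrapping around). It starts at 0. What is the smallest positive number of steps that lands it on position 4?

9

18⁻¹ ≡ 22 (mod 79) because 18·22 = 396 = 5·79 + 1.
So x ≡ 22·4 = 88 ≡ 9 (mod 79).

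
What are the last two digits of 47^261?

Square-and-reduce mod 100: 47^1≡47, 47^2≡9, 47^4≡81, 47^8≡61, 47^16≡21, 47^32≡41, 47^64≡81, 47^128≡61, 47^256≡21.
261 = 1 + 4 + 256, so 47^261 ≡ 47·81·21 ≡ 47 (mod 100).

47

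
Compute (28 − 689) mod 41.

36

689 = 16·41 + 33, so 689 mod 41 = 33.
(28 − 33) mod 41 = 36.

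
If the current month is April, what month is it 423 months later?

July

423 mod 12 = 3 (since 35·12 = 420).
April + 3 months → July.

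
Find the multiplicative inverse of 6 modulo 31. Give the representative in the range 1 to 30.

26

6·26 = 156 = 5·31 + 1, so 6⁻¹ ≡ 26 (mod 31).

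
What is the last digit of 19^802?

Last digits of 9^n: 9, 1 (period 2).
802 mod 2 = 0, so the last digit matches 9^2 = 1.

1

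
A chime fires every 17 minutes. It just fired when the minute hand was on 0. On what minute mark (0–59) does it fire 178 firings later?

26

178·17 = 3026.
3026 mod 60 = 26 (since 50·60 = 3000).
(0 + 26) mod 60 = 26.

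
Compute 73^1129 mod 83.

Successive squares of 73 mod 83: 73^1≡73, 73^2≡17, 73^4≡40, 73^8≡23, 73^16≡31, 73^32≡48, 73^64≡63, 73^128≡68, 73^256≡59, 73^512≡78, 73^1024≡25.
1129 = 1 + 8 + 32 + 64 + 1024, so 73^1129 ≡ 73·23·48·63·25 ≡ 2 (mod 83).

2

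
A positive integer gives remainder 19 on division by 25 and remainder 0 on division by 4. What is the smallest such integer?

44

x ≡ 0 (mod 4) gives x ∈ {0, 4, 8, 12, 16, 20, 24, 28, …}.
The first of these with x mod 25 = 19 is 44.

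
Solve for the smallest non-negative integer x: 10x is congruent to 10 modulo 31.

1

10⁻¹ ≡ 28 (mod 31) because 10·28 = 280 = 9·31 + 1.
So x ≡ 28·10 = 280 ≡ 1 (mod 31).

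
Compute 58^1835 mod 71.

30

By repeated squaring mod 71: 58^1≡58, 58^2≡27, 58^4≡19, 58^8≡6, 58^16≡36, 58^32≡18, 58^64≡40, 58^128≡38, 58^256≡24, 58^512≡8, 58^1024≡64.
1835 = 1 + 2 + 8 + 32 + 256 + 512 + 1024, so 58^1835 ≡ 58·27·6·18·24·8·64 ≡ 30 (mod 71).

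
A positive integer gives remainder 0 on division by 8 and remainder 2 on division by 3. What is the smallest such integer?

x ≡ 2 (mod 3) gives x ∈ {2, 5, 8}.
The first of these with x mod 8 = 0 is 8.

8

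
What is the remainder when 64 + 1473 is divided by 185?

57

1473 − 7·185 = 178, so 1473 ≡ 178 (mod 185).
(64 + 178) mod 185 = 57.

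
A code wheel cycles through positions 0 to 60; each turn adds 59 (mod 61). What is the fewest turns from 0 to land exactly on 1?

30

59·30 = 1770 = 29·61 + 1, so 59⁻¹ ≡ 30 (mod 61).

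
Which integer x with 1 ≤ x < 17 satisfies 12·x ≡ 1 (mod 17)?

10

17 = 1·12 + 5
12 = 2·5 + 2
5 = 2·2 + 1
2 = 2·1 + 0
Back-substituting gives 12·10 ≡ 1 (mod 17).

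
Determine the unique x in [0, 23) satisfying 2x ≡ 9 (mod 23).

16

The inverse of 2 mod 23 is 12 (since 2·12 = 24 ≡ 1).
Multiplying both sides by 12: x ≡ 12·9 = 108 ≡ 16 (mod 23).
Check: 2·16 = 32 = 1·23 + 9.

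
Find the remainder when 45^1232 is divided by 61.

12

By repeated squaring mod 61: 45^1≡45, 45^2≡12, 45^4≡22, 45^8≡57, 45^16≡16, 45^32≡12, 45^64≡22, 45^128≡57, 45^256≡16, 45^512≡12, 45^1024≡22.
1232 = 16 + 64 + 128 + 1024, so 45^1232 ≡ 16·22·57·22 ≡ 12 (mod 61).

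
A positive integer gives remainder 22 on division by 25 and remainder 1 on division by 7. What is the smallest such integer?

Since 7·18 ≡ 1 (mod 25), take x = 1 + 7·((22−1)·18 mod 25) = 1 + 7·3 = 22.
Check: 22 mod 25 = 22, 22 mod 7 = 1.

22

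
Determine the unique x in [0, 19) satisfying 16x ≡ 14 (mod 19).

16⁻¹ ≡ 6 (mod 19) because 16·6 = 96 = 5·19 + 1.
Multiplying both sides by 6: x ≡ 6·14 = 84 ≡ 8 (mod 19).

8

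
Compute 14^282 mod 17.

8

Successive squares of 14 mod 17: 14^1≡14, 14^2≡9, 14^4≡13, 14^8≡16, 14^16≡1, 14^32≡1, 14^64≡1, 14^128≡1, 14^256≡1.
Since 282 = 2 + 8 + 16 + 256 in binary, 14^282 ≡ 9·16·1·1 ≡ 8 (mod 17).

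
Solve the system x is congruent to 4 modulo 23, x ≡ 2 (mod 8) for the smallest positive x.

Since 8·3 ≡ 1 (mod 23), take x = 2 + 8·((4−2)·3 mod 23) = 2 + 8·6 = 50.
Check: 50 mod 23 = 4, 50 mod 8 = 2.

50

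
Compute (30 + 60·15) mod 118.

60·15 = 900.
900 = 7·118 + 74, so 900 mod 118 = 74.
(30 + 74) mod 118 = 104.

104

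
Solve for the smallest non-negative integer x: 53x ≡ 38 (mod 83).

The inverse of 53 mod 83 is 47 (since 53·47 = 2491 ≡ 1).
Multiplying both sides by 47: x ≡ 47·38 = 1786 ≡ 43 (mod 83).

43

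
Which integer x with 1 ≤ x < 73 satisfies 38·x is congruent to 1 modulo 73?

38·25 = 950 = 13·73 + 1, so 38⁻¹ ≡ 25 (mod 73).

25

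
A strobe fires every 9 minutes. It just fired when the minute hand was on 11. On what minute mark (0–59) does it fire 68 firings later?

23

68·9 = 612.
612 = 10·60 + 12, so 612 mod 60 = 12.
(11 + 12) mod 60 = 23.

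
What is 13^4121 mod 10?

3

The units digit of 13^n cycles with period 4: 3, 9, 7, 1, …
4121 leaves remainder 1 on division by 4, so 13^4121 ends in 3.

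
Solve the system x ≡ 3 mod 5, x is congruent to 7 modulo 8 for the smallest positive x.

Since 8·2 ≡ 1 (mod 5), take x = 7 + 8·((3−7)·2 mod 5) = 7 + 8·2 = 23.
Check: 23 mod 5 = 3, 23 mod 8 = 7.

23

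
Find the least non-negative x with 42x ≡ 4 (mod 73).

14

The inverse of 42 mod 73 is 40 (since 42·40 = 1680 ≡ 1).
Multiplying both sides by 40: x ≡ 40·4 = 160 ≡ 14 (mod 73).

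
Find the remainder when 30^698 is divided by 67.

29

Square-and-reduce mod 67: 30^1≡30, 30^2≡29, 30^4≡37, 30^8≡29, 30^16≡37, 30^32≡29, 30^64≡37, 30^128≡29, 30^256≡37, 30^512≡29.
698 = 2 + 8 + 16 + 32 + 128 + 512, so 30^698 ≡ 29·29·37·29·29·29 ≡ 29 (mod 67).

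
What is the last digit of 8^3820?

6

Last digits of 8^n: 8, 4, 2, 6 (period 4).
3820 mod 4 = 0, so the last digit matches 8^4 = 6.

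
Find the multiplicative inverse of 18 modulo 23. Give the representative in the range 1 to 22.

9

23 = 1·18 + 5
18 = 3·5 + 3
5 = 1·3 + 2
3 = 1·2 + 1
2 = 2·1 + 0
Back-substituting gives 18·9 ≡ 1 (mod 23).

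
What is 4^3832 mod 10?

6

Powers of 4 mod 10 repeat with period 2: 4, 6.
3832 mod 2 = 0, so the last digit matches 4^2 = 6.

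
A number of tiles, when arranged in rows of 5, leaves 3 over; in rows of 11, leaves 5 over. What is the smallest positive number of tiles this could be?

Since 11·1 ≡ 1 (mod 5), take x = 5 + 11·((3−5)·1 mod 5) = 5 + 11·3 = 38.
Check: 38 mod 5 = 3, 38 mod 11 = 5.

38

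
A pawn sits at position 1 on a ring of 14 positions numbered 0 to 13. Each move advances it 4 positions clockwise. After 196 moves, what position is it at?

196·4 = 784.
784 − 56·14 = 0, so 784 ≡ 0 (mod 14).
(1 + 0) mod 14 = 1.

1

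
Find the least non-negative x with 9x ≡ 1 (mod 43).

24

The inverse of 9 mod 43 is 24 (since 9·24 = 216 ≡ 1).
So x ≡ 24·1 = 24 ≡ 24 (mod 43).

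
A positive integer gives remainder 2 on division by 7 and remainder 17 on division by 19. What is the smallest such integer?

Since 19·3 ≡ 1 (mod 7), take x = 17 + 19·((2−17)·3 mod 7) = 17 + 19·4 = 93.
Check: 93 mod 7 = 2, 93 mod 19 = 17.

93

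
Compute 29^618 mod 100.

61

Successive squares of 29 mod 100: 29^1≡29, 29^2≡41, 29^4≡81, 29^8≡61, 29^16≡21, 29^32≡41, 29^64≡81, 29^128≡61, 29^256≡21, 29^512≡41.
618 = 2 + 8 + 32 + 64 + 512, so 29^618 ≡ 41·61·41·81·41 ≡ 61 (mod 100).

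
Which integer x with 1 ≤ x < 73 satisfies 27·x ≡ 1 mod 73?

27·46 = 1242 = 17·73 + 1, so 27⁻¹ ≡ 46 (mod 73).

46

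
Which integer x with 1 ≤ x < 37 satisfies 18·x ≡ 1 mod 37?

35

37 = 2·18 + 1
18 = 18·1 + 0
Back-substituting gives 18·35 ≡ 1 (mod 37).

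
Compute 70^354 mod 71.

Successive squares of 70 mod 71: 70^1≡70, 70^2≡1, 70^4≡1, 70^8≡1, 70^16≡1, 70^32≡1, 70^64≡1, 70^128≡1, 70^256≡1.
Since 354 = 2 + 32 + 64 + 256 in binary, 70^354 ≡ 1·1·1·1 ≡ 1 (mod 71).

1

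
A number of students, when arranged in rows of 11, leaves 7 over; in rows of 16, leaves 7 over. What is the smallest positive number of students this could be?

7

x ≡ 7 (mod 11) gives x ∈ {7}.
The first of these with x mod 16 = 7 is 7.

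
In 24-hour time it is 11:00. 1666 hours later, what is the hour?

1666 = 69·24 + 10, so 1666 mod 24 = 10.
(11 + 10) mod 24 = 21.

21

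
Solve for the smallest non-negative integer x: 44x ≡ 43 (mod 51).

23

The inverse of 44 mod 51 is 29 (since 44·29 = 1276 ≡ 1).
So x ≡ 29·43 = 1247 ≡ 23 (mod 51).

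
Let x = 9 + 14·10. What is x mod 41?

14·10 = 140.
Dividing 140 by 41 gives quotient 3 and remainder 17.
(9 + 17) mod 41 = 26.

26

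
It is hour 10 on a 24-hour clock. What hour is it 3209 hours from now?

3209 = 133·24 + 17, so 3209 mod 24 = 17.
(10 + 17) mod 24 = 3.

3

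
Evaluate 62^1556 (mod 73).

71

By repeated squaring mod 73: 62^1≡62, 62^2≡48, 62^4≡41, 62^8≡2, 62^16≡4, 62^32≡16, 62^64≡37, 62^128≡55, 62^256≡32, 62^512≡2, 62^1024≡4.
Since 1556 = 4 + 16 + 512 + 1024 in binary, 62^1556 ≡ 41·4·2·4 ≡ 71 (mod 73).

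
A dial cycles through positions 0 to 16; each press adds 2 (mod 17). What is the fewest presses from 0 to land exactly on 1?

9

17 = 8·2 + 1
2 = 2·1 + 0
Back-substituting gives 2·9 ≡ 1 (mod 17).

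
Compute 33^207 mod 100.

By repeated squaring mod 100: 33^1≡33, 33^2≡89, 33^4≡21, 33^8≡41, 33^16≡81, 33^32≡61, 33^64≡21, 33^128≡41.
207 = 1 + 2 + 4 + 8 + 64 + 128, so 33^207 ≡ 33·89·21·41·21·41 ≡ 77 (mod 100).

77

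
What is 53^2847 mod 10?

The units digit of 53^n cycles with period 4: 3, 9, 7, 1, …
2847 leaves remainder 3 on division by 4, so 53^2847 ends in 7.

7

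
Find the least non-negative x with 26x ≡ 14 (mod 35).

The inverse of 26 mod 35 is 31 (since 26·31 = 806 ≡ 1).
Multiplying both sides by 31: x ≡ 31·14 = 434 ≡ 14 (mod 35).
Check: 26·14 = 364 = 10·35 + 14.

14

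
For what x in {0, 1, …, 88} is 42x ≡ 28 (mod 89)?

42⁻¹ ≡ 53 (mod 89) because 42·53 = 2226 = 25·89 + 1.
So x ≡ 53·28 = 1484 ≡ 60 (mod 89).
Check: 42·60 = 2520 = 28·89 + 28.

60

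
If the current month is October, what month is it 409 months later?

November

409 mod 12 = 1 (since 34·12 = 408).
October + 1 month → November.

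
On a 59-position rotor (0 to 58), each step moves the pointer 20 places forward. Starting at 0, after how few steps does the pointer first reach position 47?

23

The inverse of 20 mod 59 is 3 (since 20·3 = 60 ≡ 1).
So x ≡ 3·47 = 141 ≡ 23 (mod 59).
Check: 20·23 = 460 = 7·59 + 47.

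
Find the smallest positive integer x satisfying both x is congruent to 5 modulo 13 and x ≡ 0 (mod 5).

5

x ≡ 0 (mod 5) gives x ∈ {0, 5}.
The first of these with x mod 13 = 5 is 5.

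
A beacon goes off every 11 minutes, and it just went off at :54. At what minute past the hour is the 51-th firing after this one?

51·11 = 561.
561 mod 60 = 21 (since 9·60 = 540).
(54 + 21) mod 60 = 15.

15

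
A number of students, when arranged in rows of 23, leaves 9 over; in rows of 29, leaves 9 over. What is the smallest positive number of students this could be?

Since 29·4 ≡ 1 (mod 23), take x = 9 + 29·((9−9)·4 mod 23) = 9 + 29·0 = 9.
Check: 9 mod 23 = 9, 9 mod 29 = 9.

9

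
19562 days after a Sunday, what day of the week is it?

19562 − 2794·7 = 4, so 19562 ≡ 4 (mod 7).
Sunday + 4 days → Thursday.

Thursday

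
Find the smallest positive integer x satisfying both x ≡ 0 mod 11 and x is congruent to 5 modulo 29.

x ≡ 0 (mod 11) gives x ∈ {0, 11, 22, 33, 44, 55, 66, 77, …}.
The first of these with x mod 29 = 5 is 121.

121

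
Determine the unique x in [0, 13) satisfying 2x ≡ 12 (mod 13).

6

The inverse of 2 mod 13 is 7 (since 2·7 = 14 ≡ 1).
Multiplying both sides by 7: x ≡ 7·12 = 84 ≡ 6 (mod 13).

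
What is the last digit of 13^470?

9

Last digits of 3^n: 3, 9, 7, 1 (period 4).
470 leaves remainder 2 on division by 4, so 13^470 ends in 9.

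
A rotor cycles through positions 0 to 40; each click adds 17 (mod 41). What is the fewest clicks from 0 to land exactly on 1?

29

17·29 = 493 = 12·41 + 1, so 17⁻¹ ≡ 29 (mod 41).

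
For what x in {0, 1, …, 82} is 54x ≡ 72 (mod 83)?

54⁻¹ ≡ 20 (mod 83) because 54·20 = 1080 = 13·83 + 1.
Multiplying both sides by 20: x ≡ 20·72 = 1440 ≡ 29 (mod 83).
Check: 54·29 = 1566 = 18·83 + 72.

29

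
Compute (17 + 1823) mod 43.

1823 − 42·43 = 17, so 1823 ≡ 17 (mod 43).
(17 + 17) mod 43 = 34.

34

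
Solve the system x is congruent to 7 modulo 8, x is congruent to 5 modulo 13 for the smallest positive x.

Since 13·5 ≡ 1 (mod 8), take x = 5 + 13·((7−5)·5 mod 8) = 5 + 13·2 = 31.
Check: 31 mod 8 = 7, 31 mod 13 = 5.

31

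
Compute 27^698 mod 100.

69

Successive squares of 27 mod 100: 27^1≡27, 27^2≡29, 27^4≡41, 27^8≡81, 27^16≡61, 27^32≡21, 27^64≡41, 27^128≡81, 27^256≡61, 27^512≡21.
698 = 2 + 8 + 16 + 32 + 128 + 512, so 27^698 ≡ 29·81·61·21·81·21 ≡ 69 (mod 100).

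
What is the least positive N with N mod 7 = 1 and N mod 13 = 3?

29

x ≡ 1 (mod 7) gives x ∈ {1, 8, 15, 22, 29}.
The first of these with x mod 13 = 3 is 29.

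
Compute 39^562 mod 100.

By repeated squaring mod 100: 39^1≡39, 39^2≡21, 39^4≡41, 39^8≡81, 39^16≡61, 39^32≡21, 39^64≡41, 39^128≡81, 39^256≡61, 39^512≡21.
Since 562 = 2 + 16 + 32 + 512 in binary, 39^562 ≡ 21·61·21·21 ≡ 21 (mod 100).

21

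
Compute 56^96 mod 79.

1

By repeated squaring mod 79: 56^1≡56, 56^2≡55, 56^4≡23, 56^8≡55, 56^16≡23, 56^32≡55, 56^64≡23.
Since 96 = 32 + 64 in binary, 56^96 ≡ 55·23 ≡ 1 (mod 79).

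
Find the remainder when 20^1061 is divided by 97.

Successive squares of 20 mod 97: 20^1≡20, 20^2≡12, 20^4≡47, 20^8≡75, 20^16≡96, 20^32≡1, 20^64≡1, 20^128≡1, 20^256≡1, 20^512≡1, 20^1024≡1.
Since 1061 = 1 + 4 + 32 + 1024 in binary, 20^1061 ≡ 20·47·1·1 ≡ 67 (mod 97).

67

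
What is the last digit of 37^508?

Powers of 7 mod 10 repeat with period 4: 7, 9, 3, 1.
508 leaves remainder 0 on division by 4, so 37^508 ends in 1.

1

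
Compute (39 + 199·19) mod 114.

58

199·19 = 3781.
Dividing 3781 by 114 gives quotient 33 and remainder 19.
(39 + 19) mod 114 = 58.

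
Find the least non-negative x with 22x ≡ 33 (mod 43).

The inverse of 22 mod 43 is 2 (since 22·2 = 44 ≡ 1).
Multiplying both sides by 2: x ≡ 2·33 = 66 ≡ 23 (mod 43).
Check: 22·23 = 506 = 11·43 + 33.

23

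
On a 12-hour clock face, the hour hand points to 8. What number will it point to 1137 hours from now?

5

1137 = 94·12 + 9, so 1137 mod 12 = 9.
8 + 9 → 5 on a 12-hour dial.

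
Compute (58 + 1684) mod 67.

0

1684 − 25·67 = 9, so 1684 ≡ 9 (mod 67).
(58 + 9) mod 67 = 0.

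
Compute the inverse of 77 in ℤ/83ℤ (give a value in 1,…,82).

69

77·69 = 5313 = 64·83 + 1, so 77⁻¹ ≡ 69 (mod 83).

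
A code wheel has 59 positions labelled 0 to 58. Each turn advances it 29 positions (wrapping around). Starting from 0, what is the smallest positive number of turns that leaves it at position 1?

59 = 2·29 + 1
29 = 29·1 + 0
Back-substituting gives 29·57 ≡ 1 (mod 59).

57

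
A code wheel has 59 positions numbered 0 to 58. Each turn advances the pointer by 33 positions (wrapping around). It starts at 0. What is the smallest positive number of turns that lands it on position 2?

33⁻¹ ≡ 34 (mod 59) because 33·34 = 1122 = 19·59 + 1.
Multiplying both sides by 34: x ≡ 34·2 = 68 ≡ 9 (mod 59).
Check: 33·9 = 297 = 5·59 + 2.

9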